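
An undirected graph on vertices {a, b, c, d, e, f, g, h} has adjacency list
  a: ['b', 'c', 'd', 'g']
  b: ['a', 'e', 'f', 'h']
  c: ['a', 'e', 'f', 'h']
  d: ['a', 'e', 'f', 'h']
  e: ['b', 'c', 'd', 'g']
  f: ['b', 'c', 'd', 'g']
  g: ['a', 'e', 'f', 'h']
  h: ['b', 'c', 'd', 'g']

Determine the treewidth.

4

A width-4 tree decomposition is:
Bags: B1 = {a, c, e, f, h}  B2 = {a, e, f, g, h}  B3 = {a, d, e, f, h}  B4 = {a, b, e, f, h}
Tree: B1–B2, B2–B3, B3–B4
The largest bag has 5 vertices, giving width 4; this decomposition certifies tw(G) ≤ 4. For the lower bound: the 5 vertex sets {c,e}, {a,g}, {d,h}, {f}, {b} are disjoint, each induces a connected subgraph, and every pair is joined by at least one edge of G. Contracting each set to a single vertex therefore yields K_{5} as a minor, and since treewidth is minor-monotone, tw(G) ≥ tw(K_{5}) = 4. Therefore the treewidth is 4.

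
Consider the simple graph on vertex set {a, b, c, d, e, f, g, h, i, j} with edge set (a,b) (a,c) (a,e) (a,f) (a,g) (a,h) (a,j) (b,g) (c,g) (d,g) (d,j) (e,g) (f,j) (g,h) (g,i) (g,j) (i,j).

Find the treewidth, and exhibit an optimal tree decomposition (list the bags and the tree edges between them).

Treewidth 2.
One such decomposition:
Bags: B1 = {a, e, g}  B2 = {a, c, g}  B3 = {a, g, j}  B4 = {a, g, h}  B5 = {g, i, j}  B6 = {a, f, j}  B7 = {d, g, j}  B8 = {a, b, g}
Tree: B1–B2, B2–B3, B2–B4, B3–B5, B3–B6, B5–B7, B1–B8

The largest bag has 3 vertices, giving width 2; this decomposition certifies tw(G) ≤ 2. For the lower bound, the 3 vertices {d, g, j} are pairwise adjacent, and any tree decomposition puts a clique entirely inside one bag — forcing width ≥ 2. The upper and lower bounds meet at 2, so that is the treewidth.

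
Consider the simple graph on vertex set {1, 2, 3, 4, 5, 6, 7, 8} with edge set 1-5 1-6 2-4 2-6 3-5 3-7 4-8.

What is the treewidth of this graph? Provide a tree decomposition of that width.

Treewidth 1.
Bags: B1 = {3, 7}  B2 = {3, 5}  B3 = {1, 5}  B4 = {1, 6}  B5 = {2, 6}  B6 = {2, 4}  B7 = {4, 8}
Tree: B1–B2, B2–B3, B3–B4, B4–B5, B5–B6, B6–B7

Each bag holds 2 vertices, so the decomposition has width 1, which upper-bounds the treewidth. Any graph with an edge has treewidth ≥ 1, and G has the edge 7–3. Hence tw(G) = 1 exactly.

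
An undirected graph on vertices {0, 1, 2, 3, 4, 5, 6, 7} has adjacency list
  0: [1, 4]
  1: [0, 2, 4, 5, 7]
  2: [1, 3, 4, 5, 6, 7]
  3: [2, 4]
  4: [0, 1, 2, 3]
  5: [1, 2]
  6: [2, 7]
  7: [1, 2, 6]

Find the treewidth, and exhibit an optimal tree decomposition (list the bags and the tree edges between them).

The largest bag has 3 vertices, giving width 2; this decomposition certifies tw(G) ≤ 2. On the other hand G contains the 3-clique {0, 1, 4}. A clique must lie in a single bag of any decomposition, so no decomposition can have width below 2. The upper and lower bounds meet at 2, so that is the treewidth.

Treewidth 2.
One such decomposition:
Bags: B1 = {1, 2, 5}  B2 = {1, 2, 4}  B3 = {1, 2, 7}  B4 = {2, 3, 4}  B5 = {2, 6, 7}  B6 = {0, 1, 4}
Tree: B1–B2, B1–B3, B2–B4, B3–B5, B2–B6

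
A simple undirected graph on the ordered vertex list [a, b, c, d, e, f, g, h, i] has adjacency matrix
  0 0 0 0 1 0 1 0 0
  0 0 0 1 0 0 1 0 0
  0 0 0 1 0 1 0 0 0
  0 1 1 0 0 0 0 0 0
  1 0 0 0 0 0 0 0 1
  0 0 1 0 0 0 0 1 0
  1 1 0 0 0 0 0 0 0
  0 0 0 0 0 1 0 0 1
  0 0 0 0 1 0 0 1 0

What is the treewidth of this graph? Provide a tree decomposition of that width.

Every bag has size at most 3, so the width is 3 − 1 = 2 and tw(G) ≤ 2. The edges d–c–f–h–i–e–a–g–b–d form a cycle, so G is not a tree and its treewidth is at least 2. Hence tw(G) = 2 exactly.

Treewidth 2.
One such decomposition:
Bags: B1 = {c, d, f}  B2 = {d, f, h}  B3 = {d, h, i}  B4 = {d, e, i}  B5 = {a, d, e}  B6 = {a, d, g}  B7 = {b, d, g}
Tree: B1–B2, B2–B3, B3–B4, B4–B5, B5–B6, B6–B7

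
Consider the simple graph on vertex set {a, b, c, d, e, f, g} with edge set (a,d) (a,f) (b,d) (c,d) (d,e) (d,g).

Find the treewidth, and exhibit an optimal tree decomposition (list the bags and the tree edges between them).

Treewidth 1.
Bags: B1 = {d, e}  B2 = {d, g}  B3 = {a, d}  B4 = {b, d}  B5 = {a, f}  B6 = {c, d}
Tree: B1–B2, B1–B3, B3–B4, B3–B5, B1–B6

The largest bag has 2 vertices, giving width 1; this decomposition certifies tw(G) ≤ 1. G has an edge, so its treewidth is at least 1. Therefore the treewidth is 1.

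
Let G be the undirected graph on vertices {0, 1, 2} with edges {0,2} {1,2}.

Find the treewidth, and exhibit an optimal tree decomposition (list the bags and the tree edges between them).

Treewidth 1.
One optimal decomposition is:
Bags: B1 = {0, 2}  B2 = {1, 2}
Tree: B1–B2

Each bag holds 2 vertices, so the decomposition has width 1, which upper-bounds the treewidth. G has an edge, so its treewidth is at least 1. Hence tw(G) = 1 exactly.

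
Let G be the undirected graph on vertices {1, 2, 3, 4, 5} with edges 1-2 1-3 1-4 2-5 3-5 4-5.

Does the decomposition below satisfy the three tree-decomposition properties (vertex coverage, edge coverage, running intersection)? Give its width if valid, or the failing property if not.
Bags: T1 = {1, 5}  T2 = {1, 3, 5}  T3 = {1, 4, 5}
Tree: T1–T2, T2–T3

No — vertex 2 appears in no bag.

A tree decomposition must satisfy three properties: every vertex lies in some bag; for every edge, both endpoints lie together in some bag; and for every vertex, the bags containing it form a connected subtree. Here vertex 2 appears in no bag, so the decomposition is invalid.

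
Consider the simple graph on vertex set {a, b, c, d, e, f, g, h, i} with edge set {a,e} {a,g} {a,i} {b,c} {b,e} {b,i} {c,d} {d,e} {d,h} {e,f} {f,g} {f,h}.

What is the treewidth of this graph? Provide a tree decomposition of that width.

Treewidth 3.
Bags: B1 = {a, b, c, i}  B2 = {a, b, c, e}  B3 = {a, c, d, e}  B4 = {a, d, e, g}  B5 = {d, e, f, g}  B6 = {d, f, g, h}
Tree: B1–B2, B2–B3, B3–B4, B4–B5, B5–B6

Each bag holds 4 vertices, so the decomposition has width 3, which upper-bounds the treewidth. For the lower bound: the 4 vertex sets {b,c,i}, {a}, {e}, {d,f,g,h} are disjoint, each induces a connected subgraph, and every pair is joined by at least one edge of G. Contracting each set to a single vertex therefore yields K_{4} as a minor, and since treewidth is minor-monotone, tw(G) ≥ tw(K_{4}) = 3. Therefore the treewidth is 3.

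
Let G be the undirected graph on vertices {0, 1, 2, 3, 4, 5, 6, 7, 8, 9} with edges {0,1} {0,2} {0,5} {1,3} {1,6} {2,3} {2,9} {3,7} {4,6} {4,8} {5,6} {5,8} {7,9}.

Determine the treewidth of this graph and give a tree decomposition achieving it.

Each bag holds 3 vertices, so the decomposition has width 2, which upper-bounds the treewidth. For the lower bound, G contains the cycle 8–4–6–5–8, so G is not a forest; only forests have treewidth ≤ 1, hence tw(G) ≥ 2. Combining the bounds, tw(G) = 2.

Treewidth 2.
Bags: B1 = {4, 5, 8}  B2 = {4, 5, 6}  B3 = {0, 5, 6}  B4 = {0, 1, 6}  B5 = {0, 1, 2}  B6 = {1, 2, 3}  B7 = {2, 3, 9}  B8 = {3, 7, 9}
Tree: B1–B2, B2–B3, B3–B4, B4–B5, B5–B6, B6–B7, B7–B8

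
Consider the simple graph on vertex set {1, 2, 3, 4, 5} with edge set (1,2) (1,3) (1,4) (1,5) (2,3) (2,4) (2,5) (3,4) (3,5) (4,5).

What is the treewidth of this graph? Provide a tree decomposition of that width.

A single bag containing all 5 vertices is trivially a valid decomposition of width 4. On the other hand G contains the 5-clique {1, 2, 3, 4, 5}. A clique must lie in a single bag of any decomposition, so no decomposition can have width below 4. Combining the bounds, tw(G) = 4.

Treewidth 4.
One such decomposition:
Bags: B1 = {1, 2, 3, 4, 5}
Tree: (single bag)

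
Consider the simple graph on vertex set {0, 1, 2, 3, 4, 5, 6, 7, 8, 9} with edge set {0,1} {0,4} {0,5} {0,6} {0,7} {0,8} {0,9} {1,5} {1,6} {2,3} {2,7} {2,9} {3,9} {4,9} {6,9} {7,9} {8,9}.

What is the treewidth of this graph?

A width-2 tree decomposition is:
Bags: B1 = {0, 8, 9}  B2 = {0, 7, 9}  B3 = {2, 7, 9}  B4 = {2, 3, 9}  B5 = {0, 6, 9}  B6 = {0, 1, 6}  B7 = {0, 1, 5}  B8 = {0, 4, 9}
Tree: B1–B2, B2–B3, B3–B4, B1–B5, B5–B6, B6–B7, B5–B8
Every bag has size at most 3, so the width is 3 − 1 = 2 and tw(G) ≤ 2. On the other hand G contains the 3-clique {0, 1, 5}. A clique must lie in a single bag of any decomposition, so no decomposition can have width below 2. Combining the bounds, tw(G) = 2.

2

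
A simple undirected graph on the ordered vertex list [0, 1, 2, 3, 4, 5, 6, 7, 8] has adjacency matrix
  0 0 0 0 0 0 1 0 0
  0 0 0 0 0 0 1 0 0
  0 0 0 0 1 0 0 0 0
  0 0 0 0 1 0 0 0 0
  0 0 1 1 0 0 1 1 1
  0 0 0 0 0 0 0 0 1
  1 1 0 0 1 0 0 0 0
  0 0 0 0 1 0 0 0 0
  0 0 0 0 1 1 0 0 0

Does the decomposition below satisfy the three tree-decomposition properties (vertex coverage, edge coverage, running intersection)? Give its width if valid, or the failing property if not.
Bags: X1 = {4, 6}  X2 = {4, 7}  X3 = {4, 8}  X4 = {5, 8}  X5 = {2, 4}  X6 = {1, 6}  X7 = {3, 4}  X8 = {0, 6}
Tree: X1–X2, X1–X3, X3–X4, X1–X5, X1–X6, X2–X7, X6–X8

Checking the three conditions: (i) the bags cover all of {0, 1, 2, 3, 4, 5, 6, 7, 8}; (ii) for each edge, some bag contains both endpoints; (iii) the bags containing any fixed vertex form a subtree. All hold, so the decomposition is valid with width 2 − 1 = 1.

Yes; width 1.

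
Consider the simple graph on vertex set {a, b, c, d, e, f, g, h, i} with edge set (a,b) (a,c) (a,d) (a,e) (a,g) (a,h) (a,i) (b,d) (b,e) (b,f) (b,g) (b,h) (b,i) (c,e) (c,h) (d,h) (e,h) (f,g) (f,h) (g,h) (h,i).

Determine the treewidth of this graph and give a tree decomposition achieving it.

The largest bag has 4 vertices, giving width 3; this decomposition certifies tw(G) ≤ 3. For the lower bound, the 4 vertices {a, c, e, h} are pairwise adjacent, and any tree decomposition puts a clique entirely inside one bag — forcing width ≥ 3. The upper and lower bounds meet at 3, so that is the treewidth.

Treewidth 3.
Bags: B1 = {a, b, e, h}  B2 = {a, b, d, h}  B3 = {a, b, h, i}  B4 = {a, b, g, h}  B5 = {b, f, g, h}  B6 = {a, c, e, h}
Tree: B1–B2, B1–B3, B3–B4, B4–B5, B1–B6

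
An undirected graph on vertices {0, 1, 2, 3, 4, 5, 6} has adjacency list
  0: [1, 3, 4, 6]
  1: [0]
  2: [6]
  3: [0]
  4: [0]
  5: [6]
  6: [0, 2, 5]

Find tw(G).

1

A width-1 tree decomposition is:
Bags: B1 = {0, 3}  B2 = {0, 6}  B3 = {0, 4}  B4 = {2, 6}  B5 = {5, 6}  B6 = {0, 1}
Tree: B1–B2, B2–B3, B2–B4, B2–B5, B2–B6
Each bag holds 2 vertices, so the decomposition has width 1, which upper-bounds the treewidth. Any graph with an edge has treewidth ≥ 1, and G has the edge 3–0. Therefore the treewidth is 1.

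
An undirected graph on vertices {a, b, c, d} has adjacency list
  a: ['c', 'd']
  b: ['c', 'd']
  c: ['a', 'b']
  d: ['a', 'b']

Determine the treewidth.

2

A width-2 tree decomposition is:
Bags: B1 = {b, c, d}  B2 = {a, c, d}
Tree: B1–B2
Every bag has size at most 3, so the width is 3 − 1 = 2 and tw(G) ≤ 2. Since c–b–d–a–c is a cycle in G, G is not acyclic. Forests are exactly the graphs of treewidth ≤ 1, so tw(G) ≥ 2. Therefore the treewidth is 2.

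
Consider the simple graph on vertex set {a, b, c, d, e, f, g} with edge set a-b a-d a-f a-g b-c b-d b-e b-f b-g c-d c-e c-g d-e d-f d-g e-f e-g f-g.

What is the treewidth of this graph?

4

A width-4 tree decomposition is:
Bags: B1 = {a, b, d, f, g}  B2 = {b, d, e, f, g}  B3 = {b, c, d, e, g}
Tree: B1–B2, B2–B3
Each bag holds 5 vertices, so the decomposition has width 4, which upper-bounds the treewidth. Conversely, {b, c, d, e, g} is a clique of size 5, and the vertices of any clique must share a bag in every tree decomposition; so some bag has ≥ 5 vertices and tw(G) ≥ 4. Therefore the treewidth is 4.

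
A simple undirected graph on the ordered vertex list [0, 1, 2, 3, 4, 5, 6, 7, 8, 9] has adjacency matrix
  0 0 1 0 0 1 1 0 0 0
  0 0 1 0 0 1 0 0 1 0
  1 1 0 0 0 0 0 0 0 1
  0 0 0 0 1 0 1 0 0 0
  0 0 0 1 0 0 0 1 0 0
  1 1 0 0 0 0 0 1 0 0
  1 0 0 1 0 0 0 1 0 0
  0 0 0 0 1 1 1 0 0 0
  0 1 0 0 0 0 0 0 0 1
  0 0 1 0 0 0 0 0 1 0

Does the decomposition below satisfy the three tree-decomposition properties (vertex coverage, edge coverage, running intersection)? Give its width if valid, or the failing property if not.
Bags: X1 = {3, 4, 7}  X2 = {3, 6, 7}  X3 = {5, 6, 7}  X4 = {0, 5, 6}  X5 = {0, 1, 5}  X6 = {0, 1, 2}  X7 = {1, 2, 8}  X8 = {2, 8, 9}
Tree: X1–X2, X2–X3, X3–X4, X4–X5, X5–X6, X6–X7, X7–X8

Yes; width 2.

Checking the three conditions: (i) the bags cover all of {0, 1, 2, 3, 4, 5, 6, 7, 8, 9}; (ii) for each edge, some bag contains both endpoints; (iii) the bags containing any fixed vertex form a subtree. All hold, so the decomposition is valid with width 3 − 1 = 2.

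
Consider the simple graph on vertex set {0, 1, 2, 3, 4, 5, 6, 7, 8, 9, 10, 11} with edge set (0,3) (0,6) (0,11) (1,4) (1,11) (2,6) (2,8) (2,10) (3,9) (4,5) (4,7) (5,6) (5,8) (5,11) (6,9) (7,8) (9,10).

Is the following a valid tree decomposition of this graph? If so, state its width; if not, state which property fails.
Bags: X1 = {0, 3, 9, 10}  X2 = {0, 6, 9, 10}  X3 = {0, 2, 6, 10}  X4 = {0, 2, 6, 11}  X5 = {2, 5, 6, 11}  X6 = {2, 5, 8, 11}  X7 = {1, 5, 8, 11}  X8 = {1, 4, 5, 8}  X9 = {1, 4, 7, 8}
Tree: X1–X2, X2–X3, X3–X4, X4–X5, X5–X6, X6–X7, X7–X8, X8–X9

Every vertex of G appears in some bag (union = {0, 1, 2, 3, 4, 5, 6, 7, 8, 9, 10, 11}); every edge is covered by a bag; and for each vertex v the set of bags containing v is connected in the bag tree. The decomposition is therefore valid. The largest bag has 4 vertices, so the width is 3.

Yes; width 3.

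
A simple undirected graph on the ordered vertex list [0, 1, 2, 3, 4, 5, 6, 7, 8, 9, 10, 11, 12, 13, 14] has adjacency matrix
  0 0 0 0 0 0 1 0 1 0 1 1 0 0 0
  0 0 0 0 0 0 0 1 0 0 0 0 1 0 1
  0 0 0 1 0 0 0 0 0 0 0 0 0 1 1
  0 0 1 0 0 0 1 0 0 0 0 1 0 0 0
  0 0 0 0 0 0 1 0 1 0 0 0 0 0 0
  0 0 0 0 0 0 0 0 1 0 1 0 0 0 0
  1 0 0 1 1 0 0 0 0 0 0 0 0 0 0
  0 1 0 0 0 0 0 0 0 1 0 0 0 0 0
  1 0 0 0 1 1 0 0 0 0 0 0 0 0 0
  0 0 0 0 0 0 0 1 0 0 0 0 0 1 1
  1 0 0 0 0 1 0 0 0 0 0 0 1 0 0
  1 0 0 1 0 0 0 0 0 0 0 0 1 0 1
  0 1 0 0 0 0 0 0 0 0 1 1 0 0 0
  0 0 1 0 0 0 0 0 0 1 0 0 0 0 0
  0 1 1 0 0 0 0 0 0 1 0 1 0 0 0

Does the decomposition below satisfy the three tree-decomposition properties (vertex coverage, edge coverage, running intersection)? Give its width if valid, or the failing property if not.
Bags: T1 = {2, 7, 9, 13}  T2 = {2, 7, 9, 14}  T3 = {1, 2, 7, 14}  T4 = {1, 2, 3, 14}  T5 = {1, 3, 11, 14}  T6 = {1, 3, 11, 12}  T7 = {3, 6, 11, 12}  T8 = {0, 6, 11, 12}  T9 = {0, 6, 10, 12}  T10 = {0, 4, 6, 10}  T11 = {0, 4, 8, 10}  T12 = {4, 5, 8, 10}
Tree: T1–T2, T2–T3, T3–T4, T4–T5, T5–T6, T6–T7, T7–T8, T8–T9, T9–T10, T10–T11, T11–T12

Yes; width 3.

Checking the three conditions: (i) the bags cover all of {0, 1, 2, 3, 4, 5, 6, 7, 8, 9, 10, 11, 12, 13, 14}; (ii) for each edge, some bag contains both endpoints; (iii) the bags containing any fixed vertex form a subtree. All hold, so the decomposition is valid with width 4 − 1 = 3.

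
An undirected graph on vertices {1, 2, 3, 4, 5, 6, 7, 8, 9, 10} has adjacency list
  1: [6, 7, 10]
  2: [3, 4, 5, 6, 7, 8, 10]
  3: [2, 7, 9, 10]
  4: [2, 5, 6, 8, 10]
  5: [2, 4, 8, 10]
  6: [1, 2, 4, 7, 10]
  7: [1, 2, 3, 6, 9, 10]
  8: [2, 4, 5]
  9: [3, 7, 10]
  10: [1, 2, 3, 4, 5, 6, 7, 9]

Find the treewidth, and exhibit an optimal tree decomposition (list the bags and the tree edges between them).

The largest bag has 4 vertices, giving width 3; this decomposition certifies tw(G) ≤ 3. Conversely, {2, 4, 5, 8} is a clique of size 4, and the vertices of any clique must share a bag in every tree decomposition; so some bag has ≥ 4 vertices and tw(G) ≥ 3. Therefore the treewidth is 3.

Treewidth 3.
Bags: B1 = {2, 4, 6, 10}  B2 = {2, 6, 7, 10}  B3 = {2, 3, 7, 10}  B4 = {2, 4, 5, 10}  B5 = {3, 7, 9, 10}  B6 = {2, 4, 5, 8}  B7 = {1, 6, 7, 10}
Tree: B1–B2, B2–B3, B1–B4, B3–B5, B4–B6, B2–B7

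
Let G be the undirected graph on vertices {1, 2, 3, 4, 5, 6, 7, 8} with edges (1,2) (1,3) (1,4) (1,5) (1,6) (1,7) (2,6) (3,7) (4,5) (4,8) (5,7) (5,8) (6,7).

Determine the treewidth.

2

A width-2 tree decomposition is:
Bags: B1 = {1, 5, 7}  B2 = {1, 6, 7}  B3 = {1, 4, 5}  B4 = {4, 5, 8}  B5 = {1, 3, 7}  B6 = {1, 2, 6}
Tree: B1–B2, B1–B3, B3–B4, B2–B5, B2–B6
The largest bag has 3 vertices, giving width 2; this decomposition certifies tw(G) ≤ 2. Conversely, {4, 5, 8} is a clique of size 3, and the vertices of any clique must share a bag in every tree decomposition; so some bag has ≥ 3 vertices and tw(G) ≥ 2. The upper and lower bounds meet at 2, so that is the treewidth.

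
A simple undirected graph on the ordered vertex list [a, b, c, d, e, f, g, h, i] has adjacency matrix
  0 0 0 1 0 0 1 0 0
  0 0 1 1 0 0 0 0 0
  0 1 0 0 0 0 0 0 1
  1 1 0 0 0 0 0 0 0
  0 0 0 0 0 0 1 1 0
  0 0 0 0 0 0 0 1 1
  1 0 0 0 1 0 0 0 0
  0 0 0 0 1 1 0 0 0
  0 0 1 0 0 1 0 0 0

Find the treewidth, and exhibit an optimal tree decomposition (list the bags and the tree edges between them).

Treewidth 2.
One such decomposition:
Bags: B1 = {a, d, g}  B2 = {b, d, g}  B3 = {b, c, g}  B4 = {c, g, i}  B5 = {f, g, i}  B6 = {f, g, h}  B7 = {e, g, h}
Tree: B1–B2, B2–B3, B3–B4, B4–B5, B5–B6, B6–B7

Each bag holds 3 vertices, so the decomposition has width 2, which upper-bounds the treewidth. Since g–a–d–b–c–i–f–h–e–g is a cycle in G, G is not acyclic. Forests are exactly the graphs of treewidth ≤ 1, so tw(G) ≥ 2. Hence tw(G) = 2 exactly.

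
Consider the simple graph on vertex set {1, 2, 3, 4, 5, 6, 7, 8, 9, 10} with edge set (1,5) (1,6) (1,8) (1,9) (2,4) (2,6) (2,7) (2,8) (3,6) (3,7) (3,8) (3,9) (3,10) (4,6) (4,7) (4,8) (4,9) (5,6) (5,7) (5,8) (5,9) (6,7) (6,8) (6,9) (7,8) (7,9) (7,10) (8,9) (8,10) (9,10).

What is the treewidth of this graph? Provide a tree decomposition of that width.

Treewidth 4.
One optimal decomposition is:
Bags: B1 = {3, 6, 7, 8, 9}  B2 = {5, 6, 7, 8, 9}  B3 = {3, 7, 8, 9, 10}  B4 = {4, 6, 7, 8, 9}  B5 = {1, 5, 6, 8, 9}  B6 = {2, 4, 6, 7, 8}
Tree: B1–B2, B1–B3, B2–B4, B2–B5, B4–B6

The largest bag has 5 vertices, giving width 4; this decomposition certifies tw(G) ≤ 4. Conversely, {3, 7, 8, 9, 10} is a clique of size 5, and the vertices of any clique must share a bag in every tree decomposition; so some bag has ≥ 5 vertices and tw(G) ≥ 4. The upper and lower bounds meet at 4, so that is the treewidth.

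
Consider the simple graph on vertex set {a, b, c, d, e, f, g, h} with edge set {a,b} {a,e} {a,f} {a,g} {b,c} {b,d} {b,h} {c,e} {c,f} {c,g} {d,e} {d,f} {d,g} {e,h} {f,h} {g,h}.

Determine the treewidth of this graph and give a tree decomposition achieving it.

Treewidth 4.
One optimal decomposition is:
Bags: B1 = {a, c, d, e, h}  B2 = {a, b, c, d, h}  B3 = {a, c, d, g, h}  B4 = {a, c, d, f, h}
Tree: B1–B2, B2–B3, B3–B4

Each bag holds 5 vertices, so the decomposition has width 4, which upper-bounds the treewidth. For the lower bound: the 5 vertex sets {d,e}, {a,b}, {c,g}, {h}, {f} are disjoint, each induces a connected subgraph, and every pair is joined by at least one edge of G. Contracting each set to a single vertex therefore yields K_{5} as a minor, and since treewidth is minor-monotone, tw(G) ≥ tw(K_{5}) = 4. The upper and lower bounds meet at 4, so that is the treewidth.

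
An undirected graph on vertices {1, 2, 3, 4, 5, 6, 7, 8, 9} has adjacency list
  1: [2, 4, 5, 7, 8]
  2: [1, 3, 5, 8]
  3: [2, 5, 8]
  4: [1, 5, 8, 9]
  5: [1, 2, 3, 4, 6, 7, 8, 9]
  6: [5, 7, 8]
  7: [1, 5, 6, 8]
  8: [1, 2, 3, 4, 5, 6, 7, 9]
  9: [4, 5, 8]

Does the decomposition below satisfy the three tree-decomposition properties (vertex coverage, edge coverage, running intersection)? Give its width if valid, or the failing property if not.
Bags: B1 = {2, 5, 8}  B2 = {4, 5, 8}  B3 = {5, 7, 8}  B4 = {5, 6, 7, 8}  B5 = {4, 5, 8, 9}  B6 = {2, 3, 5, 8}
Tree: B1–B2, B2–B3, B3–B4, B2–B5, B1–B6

A tree decomposition must satisfy three properties: every vertex lies in some bag; for every edge, both endpoints lie together in some bag; and for every vertex, the bags containing it form a connected subtree. Here vertex 1 appears in no bag, so the decomposition is invalid.

No — vertex 1 appears in no bag.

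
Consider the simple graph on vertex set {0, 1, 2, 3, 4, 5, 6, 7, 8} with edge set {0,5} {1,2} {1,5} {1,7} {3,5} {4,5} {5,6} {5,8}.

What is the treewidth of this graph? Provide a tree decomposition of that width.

Each bag holds 2 vertices, so the decomposition has width 1, which upper-bounds the treewidth. Any graph with an edge has treewidth ≥ 1, and G has the edge 1–5. The upper and lower bounds meet at 1, so that is the treewidth.

Treewidth 1.
One such decomposition:
Bags: B1 = {1, 5}  B2 = {5, 8}  B3 = {4, 5}  B4 = {0, 5}  B5 = {1, 2}  B6 = {1, 7}  B7 = {5, 6}  B8 = {3, 5}
Tree: B1–B2, B2–B3, B3–B4, B1–B5, B5–B6, B3–B7, B7–B8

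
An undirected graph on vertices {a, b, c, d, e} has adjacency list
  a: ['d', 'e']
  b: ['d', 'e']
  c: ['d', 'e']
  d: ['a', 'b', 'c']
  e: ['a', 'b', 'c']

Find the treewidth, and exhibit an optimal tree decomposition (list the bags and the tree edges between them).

Treewidth 2.
One optimal decomposition is:
Bags: B1 = {b, d, e}  B2 = {a, d, e}  B3 = {c, d, e}
Tree: B1–B2, B2–B3

Each bag holds 3 vertices, so the decomposition has width 2, which upper-bounds the treewidth. The edges d–b–e–a–d form a cycle, so G is not a tree and its treewidth is at least 2. The upper and lower bounds meet at 2, so that is the treewidth.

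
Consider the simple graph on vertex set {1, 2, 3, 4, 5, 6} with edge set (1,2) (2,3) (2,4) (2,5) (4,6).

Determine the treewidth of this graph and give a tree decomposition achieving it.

Every bag has size at most 2, so the width is 2 − 1 = 1 and tw(G) ≤ 1. Any graph with an edge has treewidth ≥ 1, and G has the edge 2–5. The upper and lower bounds meet at 1, so that is the treewidth.

Treewidth 1.
Bags: B1 = {2, 5}  B2 = {2, 4}  B3 = {4, 6}  B4 = {1, 2}  B5 = {2, 3}
Tree: B1–B2, B2–B3, B1–B4, B2–B5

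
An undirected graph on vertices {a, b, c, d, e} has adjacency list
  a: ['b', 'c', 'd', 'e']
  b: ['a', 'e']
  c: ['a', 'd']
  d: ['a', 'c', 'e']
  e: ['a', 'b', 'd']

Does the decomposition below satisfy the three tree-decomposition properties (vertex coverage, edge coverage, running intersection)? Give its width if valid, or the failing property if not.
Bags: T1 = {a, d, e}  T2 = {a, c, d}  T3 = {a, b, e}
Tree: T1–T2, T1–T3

Yes; width 2.

Every vertex of G appears in some bag (union = {a, b, c, d, e}); every edge is covered by a bag; and for each vertex v the set of bags containing v is connected in the bag tree. The decomposition is therefore valid. The largest bag has 3 vertices, so the width is 2.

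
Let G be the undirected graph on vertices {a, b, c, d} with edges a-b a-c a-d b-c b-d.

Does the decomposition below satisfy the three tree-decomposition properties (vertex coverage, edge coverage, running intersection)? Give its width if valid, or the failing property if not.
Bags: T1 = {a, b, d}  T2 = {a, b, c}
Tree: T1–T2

Yes; width 2.

Checking the three conditions: (i) the bags cover all of {a, b, c, d}; (ii) for each edge, some bag contains both endpoints; (iii) the bags containing any fixed vertex form a subtree. All hold, so the decomposition is valid with width 3 − 1 = 2.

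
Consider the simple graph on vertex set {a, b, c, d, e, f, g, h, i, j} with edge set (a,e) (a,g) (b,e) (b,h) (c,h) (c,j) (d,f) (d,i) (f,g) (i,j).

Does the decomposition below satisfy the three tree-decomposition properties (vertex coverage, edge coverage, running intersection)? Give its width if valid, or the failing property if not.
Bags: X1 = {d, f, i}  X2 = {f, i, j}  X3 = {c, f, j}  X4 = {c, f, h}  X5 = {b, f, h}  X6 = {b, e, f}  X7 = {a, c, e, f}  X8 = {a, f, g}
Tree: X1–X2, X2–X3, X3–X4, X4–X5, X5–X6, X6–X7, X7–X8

A tree decomposition must satisfy three properties: every vertex lies in some bag; for every edge, both endpoints lie together in some bag; and for every vertex, the bags containing it form a connected subtree. Here bags containing vertex c are not connected in the tree, so the decomposition is invalid.

No — bags containing vertex c are not connected in the tree.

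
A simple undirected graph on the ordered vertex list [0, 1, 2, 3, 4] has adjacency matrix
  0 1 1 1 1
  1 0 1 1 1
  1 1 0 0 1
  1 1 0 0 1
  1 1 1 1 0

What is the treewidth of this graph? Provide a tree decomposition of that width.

Treewidth 3.
One such decomposition:
Bags: B1 = {0, 1, 3, 4}  B2 = {0, 1, 2, 4}
Tree: B1–B2

Every bag has size at most 4, so the width is 4 − 1 = 3 and tw(G) ≤ 3. Conversely, {0, 1, 2, 4} is a clique of size 4, and the vertices of any clique must share a bag in every tree decomposition; so some bag has ≥ 4 vertices and tw(G) ≥ 3. Therefore the treewidth is 3.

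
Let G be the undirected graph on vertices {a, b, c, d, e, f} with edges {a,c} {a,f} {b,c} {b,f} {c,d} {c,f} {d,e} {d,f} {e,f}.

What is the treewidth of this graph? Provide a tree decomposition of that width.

Each bag holds 3 vertices, so the decomposition has width 2, which upper-bounds the treewidth. Conversely, {d, e, f} is a clique of size 3, and the vertices of any clique must share a bag in every tree decomposition; so some bag has ≥ 3 vertices and tw(G) ≥ 2. Combining the bounds, tw(G) = 2.

Treewidth 2.
One such decomposition:
Bags: B1 = {c, d, f}  B2 = {d, e, f}  B3 = {b, c, f}  B4 = {a, c, f}
Tree: B1–B2, B1–B3, B3–B4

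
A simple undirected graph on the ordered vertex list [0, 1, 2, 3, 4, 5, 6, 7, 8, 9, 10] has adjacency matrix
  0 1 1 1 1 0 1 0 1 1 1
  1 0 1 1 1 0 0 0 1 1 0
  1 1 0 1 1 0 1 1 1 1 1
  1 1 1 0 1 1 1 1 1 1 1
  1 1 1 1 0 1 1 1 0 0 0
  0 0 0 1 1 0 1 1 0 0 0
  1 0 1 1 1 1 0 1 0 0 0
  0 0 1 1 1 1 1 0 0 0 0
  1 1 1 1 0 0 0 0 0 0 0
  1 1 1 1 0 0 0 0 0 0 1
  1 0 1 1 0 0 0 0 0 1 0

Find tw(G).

4

A width-4 tree decomposition is:
Bags: B1 = {0, 2, 3, 4, 6}  B2 = {0, 1, 2, 3, 4}  B3 = {0, 1, 2, 3, 8}  B4 = {0, 1, 2, 3, 9}  B5 = {0, 2, 3, 9, 10}  B6 = {2, 3, 4, 6, 7}  B7 = {3, 4, 5, 6, 7}
Tree: B1–B2, B2–B3, B2–B4, B4–B5, B1–B6, B6–B7
Every bag has size at most 5, so the width is 5 − 1 = 4 and tw(G) ≤ 4. On the other hand G contains the 5-clique {0, 1, 2, 3, 8}. A clique must lie in a single bag of any decomposition, so no decomposition can have width below 4. Combining the bounds, tw(G) = 4.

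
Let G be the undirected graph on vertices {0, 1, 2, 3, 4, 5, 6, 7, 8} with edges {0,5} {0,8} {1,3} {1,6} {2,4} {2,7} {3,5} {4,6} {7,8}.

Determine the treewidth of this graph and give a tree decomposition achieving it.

Treewidth 2.
One such decomposition:
Bags: B1 = {1, 3, 5}  B2 = {1, 5, 6}  B3 = {4, 5, 6}  B4 = {2, 4, 5}  B5 = {2, 5, 7}  B6 = {5, 7, 8}  B7 = {0, 5, 8}
Tree: B1–B2, B2–B3, B3–B4, B4–B5, B5–B6, B6–B7

The largest bag has 3 vertices, giving width 2; this decomposition certifies tw(G) ≤ 2. The edges 5–3–1–6–4–2–7–8–0–5 form a cycle, so G is not a tree and its treewidth is at least 2. Therefore the treewidth is 2.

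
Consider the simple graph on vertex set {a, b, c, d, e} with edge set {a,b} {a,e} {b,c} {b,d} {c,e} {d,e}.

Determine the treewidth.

A width-2 tree decomposition is:
Bags: B1 = {a, b, e}  B2 = {b, c, e}  B3 = {b, d, e}
Tree: B1–B2, B2–B3
Every bag has size at most 3, so the width is 3 − 1 = 2 and tw(G) ≤ 2. For the lower bound, G contains the cycle a–b–c–e–a, so G is not a forest; only forests have treewidth ≤ 1, hence tw(G) ≥ 2. Therefore the treewidth is 2.

2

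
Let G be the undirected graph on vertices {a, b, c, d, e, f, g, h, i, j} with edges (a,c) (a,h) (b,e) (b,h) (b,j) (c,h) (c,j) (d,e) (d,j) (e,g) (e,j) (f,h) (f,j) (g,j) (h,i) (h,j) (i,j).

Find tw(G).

A width-2 tree decomposition is:
Bags: B1 = {b, h, j}  B2 = {h, i, j}  B3 = {c, h, j}  B4 = {b, e, j}  B5 = {f, h, j}  B6 = {e, g, j}  B7 = {d, e, j}  B8 = {a, c, h}
Tree: B1–B2, B2–B3, B1–B4, B3–B5, B4–B6, B4–B7, B3–B8
Each bag holds 3 vertices, so the decomposition has width 2, which upper-bounds the treewidth. For the lower bound, the 3 vertices {d, e, j} are pairwise adjacent, and any tree decomposition puts a clique entirely inside one bag — forcing width ≥ 2. Hence tw(G) = 2 exactly.

2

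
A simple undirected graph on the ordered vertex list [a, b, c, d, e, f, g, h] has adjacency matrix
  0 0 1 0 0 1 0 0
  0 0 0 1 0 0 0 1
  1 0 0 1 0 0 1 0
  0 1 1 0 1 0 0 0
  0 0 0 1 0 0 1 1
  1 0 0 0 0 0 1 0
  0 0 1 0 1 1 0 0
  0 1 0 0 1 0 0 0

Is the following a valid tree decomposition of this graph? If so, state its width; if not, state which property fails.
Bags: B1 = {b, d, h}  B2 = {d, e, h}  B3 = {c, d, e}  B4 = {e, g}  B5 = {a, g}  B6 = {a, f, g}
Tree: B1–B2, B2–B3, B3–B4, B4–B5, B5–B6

No — edge (c,g) lies in no bag.

A tree decomposition must satisfy three properties: every vertex lies in some bag; for every edge, both endpoints lie together in some bag; and for every vertex, the bags containing it form a connected subtree. Here edge (c,g) lies in no bag, so the decomposition is invalid.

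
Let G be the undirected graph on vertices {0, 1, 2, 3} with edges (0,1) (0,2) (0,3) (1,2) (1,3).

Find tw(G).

A width-2 tree decomposition is:
Bags: B1 = {0, 1, 3}  B2 = {0, 1, 2}
Tree: B1–B2
Every bag has size at most 3, so the width is 3 − 1 = 2 and tw(G) ≤ 2. On the other hand G contains the 3-clique {0, 1, 2}. A clique must lie in a single bag of any decomposition, so no decomposition can have width below 2. Combining the bounds, tw(G) = 2.

2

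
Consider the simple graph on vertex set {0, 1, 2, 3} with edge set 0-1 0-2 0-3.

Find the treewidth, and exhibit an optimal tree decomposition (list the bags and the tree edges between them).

Treewidth 1.
One optimal decomposition is:
Bags: B1 = {0, 2}  B2 = {0, 3}  B3 = {0, 1}
Tree: B1–B2, B1–B3

Each bag holds 2 vertices, so the decomposition has width 1, which upper-bounds the treewidth. G has an edge, so its treewidth is at least 1. Hence tw(G) = 1 exactly.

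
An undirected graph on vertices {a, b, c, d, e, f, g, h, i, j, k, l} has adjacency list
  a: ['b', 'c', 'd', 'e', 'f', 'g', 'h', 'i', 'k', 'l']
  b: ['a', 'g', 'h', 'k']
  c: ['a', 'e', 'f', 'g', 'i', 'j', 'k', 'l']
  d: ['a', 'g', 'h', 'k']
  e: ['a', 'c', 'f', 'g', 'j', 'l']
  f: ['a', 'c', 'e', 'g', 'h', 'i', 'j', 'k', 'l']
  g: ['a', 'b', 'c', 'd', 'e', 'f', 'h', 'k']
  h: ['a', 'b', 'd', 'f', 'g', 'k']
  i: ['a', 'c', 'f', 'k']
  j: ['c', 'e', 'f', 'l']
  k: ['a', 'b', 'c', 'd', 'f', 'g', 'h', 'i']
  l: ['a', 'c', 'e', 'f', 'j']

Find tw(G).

A width-4 tree decomposition is:
Bags: B1 = {a, c, e, f, g}  B2 = {a, c, f, g, k}  B3 = {a, c, e, f, l}  B4 = {a, f, g, h, k}  B5 = {a, b, g, h, k}  B6 = {a, d, g, h, k}  B7 = {c, e, f, j, l}  B8 = {a, c, f, i, k}
Tree: B1–B2, B1–B3, B2–B4, B4–B5, B5–B6, B3–B7, B2–B8
The largest bag has 5 vertices, giving width 4; this decomposition certifies tw(G) ≤ 4. For the lower bound, the 5 vertices {c, e, f, j, l} are pairwise adjacent, and any tree decomposition puts a clique entirely inside one bag — forcing width ≥ 4. Hence tw(G) = 4 exactly.

4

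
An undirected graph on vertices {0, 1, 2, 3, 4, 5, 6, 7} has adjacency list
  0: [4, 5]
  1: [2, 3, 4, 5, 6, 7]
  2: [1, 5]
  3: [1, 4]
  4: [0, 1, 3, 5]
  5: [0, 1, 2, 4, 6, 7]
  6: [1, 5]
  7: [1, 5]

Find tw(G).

A width-2 tree decomposition is:
Bags: B1 = {1, 5, 6}  B2 = {1, 4, 5}  B3 = {1, 3, 4}  B4 = {0, 4, 5}  B5 = {1, 5, 7}  B6 = {1, 2, 5}
Tree: B1–B2, B2–B3, B2–B4, B1–B5, B1–B6
Every bag has size at most 3, so the width is 3 − 1 = 2 and tw(G) ≤ 2. On the other hand G contains the 3-clique {0, 4, 5}. A clique must lie in a single bag of any decomposition, so no decomposition can have width below 2. Therefore the treewidth is 2.

2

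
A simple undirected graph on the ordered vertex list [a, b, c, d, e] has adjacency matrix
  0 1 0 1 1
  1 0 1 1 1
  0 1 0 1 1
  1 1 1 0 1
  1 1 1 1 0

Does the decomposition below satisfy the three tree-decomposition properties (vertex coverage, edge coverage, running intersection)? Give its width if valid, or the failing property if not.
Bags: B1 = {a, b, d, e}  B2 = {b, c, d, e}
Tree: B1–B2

Every vertex of G appears in some bag (union = {a, b, c, d, e}); every edge is covered by a bag; and for each vertex v the set of bags containing v is connected in the bag tree. The decomposition is therefore valid. The largest bag has 4 vertices, so the width is 3.

Yes; width 3.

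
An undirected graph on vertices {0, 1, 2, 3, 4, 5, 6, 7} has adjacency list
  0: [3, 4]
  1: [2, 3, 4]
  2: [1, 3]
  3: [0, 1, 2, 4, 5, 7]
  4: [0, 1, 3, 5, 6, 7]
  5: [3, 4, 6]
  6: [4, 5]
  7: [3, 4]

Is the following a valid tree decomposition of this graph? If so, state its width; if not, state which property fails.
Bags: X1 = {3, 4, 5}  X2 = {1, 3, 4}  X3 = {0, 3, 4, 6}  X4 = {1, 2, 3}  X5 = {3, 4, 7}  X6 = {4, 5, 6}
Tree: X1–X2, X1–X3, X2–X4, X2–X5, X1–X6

A tree decomposition must satisfy three properties: every vertex lies in some bag; for every edge, both endpoints lie together in some bag; and for every vertex, the bags containing it form a connected subtree. Here bags containing vertex 6 are not connected in the tree, so the decomposition is invalid.

No — bags containing vertex 6 are not connected in the tree.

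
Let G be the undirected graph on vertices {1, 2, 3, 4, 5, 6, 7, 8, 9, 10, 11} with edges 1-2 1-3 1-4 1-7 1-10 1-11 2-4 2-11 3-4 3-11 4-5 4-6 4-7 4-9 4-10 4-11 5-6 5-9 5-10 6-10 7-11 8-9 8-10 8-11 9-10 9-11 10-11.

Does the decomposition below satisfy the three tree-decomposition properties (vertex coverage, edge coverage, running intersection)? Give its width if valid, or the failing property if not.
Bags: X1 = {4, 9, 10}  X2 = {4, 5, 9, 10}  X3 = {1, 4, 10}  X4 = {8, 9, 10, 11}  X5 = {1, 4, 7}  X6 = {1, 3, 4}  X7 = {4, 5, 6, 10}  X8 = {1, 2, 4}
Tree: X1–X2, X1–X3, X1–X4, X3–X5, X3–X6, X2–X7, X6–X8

A tree decomposition must satisfy three properties: every vertex lies in some bag; for every edge, both endpoints lie together in some bag; and for every vertex, the bags containing it form a connected subtree. Here edge (11,4) lies in no bag, so the decomposition is invalid.

No — edge (11,4) lies in no bag.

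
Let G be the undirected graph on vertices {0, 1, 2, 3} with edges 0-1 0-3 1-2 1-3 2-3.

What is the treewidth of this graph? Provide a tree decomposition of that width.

Each bag holds 3 vertices, so the decomposition has width 2, which upper-bounds the treewidth. For the lower bound, the 3 vertices {0, 1, 3} are pairwise adjacent, and any tree decomposition puts a clique entirely inside one bag — forcing width ≥ 2. The upper and lower bounds meet at 2, so that is the treewidth.

Treewidth 2.
One such decomposition:
Bags: B1 = {0, 1, 3}  B2 = {1, 2, 3}
Tree: B1–B2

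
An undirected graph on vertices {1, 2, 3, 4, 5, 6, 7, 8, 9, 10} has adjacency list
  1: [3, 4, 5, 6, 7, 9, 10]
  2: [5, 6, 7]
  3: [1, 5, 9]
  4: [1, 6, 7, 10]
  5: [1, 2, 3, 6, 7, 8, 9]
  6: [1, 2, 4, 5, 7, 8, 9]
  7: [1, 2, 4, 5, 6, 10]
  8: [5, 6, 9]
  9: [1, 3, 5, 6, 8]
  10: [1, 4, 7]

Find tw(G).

3

A width-3 tree decomposition is:
Bags: B1 = {1, 5, 6, 7}  B2 = {2, 5, 6, 7}  B3 = {1, 4, 6, 7}  B4 = {1, 5, 6, 9}  B5 = {1, 3, 5, 9}  B6 = {5, 6, 8, 9}  B7 = {1, 4, 7, 10}
Tree: B1–B2, B1–B3, B1–B4, B4–B5, B4–B6, B3–B7
Every bag has size at most 4, so the width is 4 − 1 = 3 and tw(G) ≤ 3. For the lower bound, the 4 vertices {5, 6, 8, 9} are pairwise adjacent, and any tree decomposition puts a clique entirely inside one bag — forcing width ≥ 3. Therefore the treewidth is 3.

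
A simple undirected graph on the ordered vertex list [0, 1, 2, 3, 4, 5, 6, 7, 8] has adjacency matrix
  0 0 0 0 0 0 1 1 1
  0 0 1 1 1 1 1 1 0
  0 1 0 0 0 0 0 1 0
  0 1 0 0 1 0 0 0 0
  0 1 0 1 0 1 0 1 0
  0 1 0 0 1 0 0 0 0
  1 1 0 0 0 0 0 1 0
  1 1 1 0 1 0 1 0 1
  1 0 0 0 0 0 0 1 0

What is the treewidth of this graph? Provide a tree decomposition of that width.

Every bag has size at most 3, so the width is 3 − 1 = 2 and tw(G) ≤ 2. On the other hand G contains the 3-clique {0, 7, 8}. A clique must lie in a single bag of any decomposition, so no decomposition can have width below 2. Hence tw(G) = 2 exactly.

Treewidth 2.
One optimal decomposition is:
Bags: B1 = {0, 6, 7}  B2 = {1, 6, 7}  B3 = {1, 4, 7}  B4 = {0, 7, 8}  B5 = {1, 4, 5}  B6 = {1, 3, 4}  B7 = {1, 2, 7}
Tree: B1–B2, B2–B3, B1–B4, B3–B5, B3–B6, B2–B7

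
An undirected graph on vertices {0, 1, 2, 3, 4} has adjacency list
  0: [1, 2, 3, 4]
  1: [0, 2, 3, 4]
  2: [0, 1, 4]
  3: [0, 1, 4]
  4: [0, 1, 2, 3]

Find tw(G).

3

A width-3 tree decomposition is:
Bags: B1 = {0, 1, 3, 4}  B2 = {0, 1, 2, 4}
Tree: B1–B2
The largest bag has 4 vertices, giving width 3; this decomposition certifies tw(G) ≤ 3. On the other hand G contains the 4-clique {0, 1, 2, 4}. A clique must lie in a single bag of any decomposition, so no decomposition can have width below 3. Combining the bounds, tw(G) = 3.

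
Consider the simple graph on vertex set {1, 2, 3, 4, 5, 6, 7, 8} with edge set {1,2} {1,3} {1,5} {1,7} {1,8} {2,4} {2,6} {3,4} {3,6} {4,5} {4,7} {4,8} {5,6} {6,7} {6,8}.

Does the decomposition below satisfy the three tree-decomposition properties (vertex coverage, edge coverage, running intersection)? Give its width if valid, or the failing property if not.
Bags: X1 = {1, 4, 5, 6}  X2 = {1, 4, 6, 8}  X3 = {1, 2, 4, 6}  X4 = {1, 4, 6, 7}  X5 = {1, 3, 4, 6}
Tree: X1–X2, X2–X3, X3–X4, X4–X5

Yes; width 3.

Vertex coverage: the bags together contain {1, 2, 3, 4, 5, 6, 7, 8}, the full vertex set. Edge coverage: each edge of G has both endpoints in at least one bag. Running intersection: for every vertex, the bags containing it form a connected subtree. All three properties hold, so this is a valid tree decomposition of width max|bag| − 1 = 3, and hence tw(G) ≤ 3.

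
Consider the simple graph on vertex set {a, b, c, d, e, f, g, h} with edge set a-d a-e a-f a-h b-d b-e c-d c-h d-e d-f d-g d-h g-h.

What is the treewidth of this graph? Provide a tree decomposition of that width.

Every bag has size at most 3, so the width is 3 − 1 = 2 and tw(G) ≤ 2. Conversely, {a, d, e} is a clique of size 3, and the vertices of any clique must share a bag in every tree decomposition; so some bag has ≥ 3 vertices and tw(G) ≥ 2. Combining the bounds, tw(G) = 2.

Treewidth 2.
One such decomposition:
Bags: B1 = {a, d, h}  B2 = {a, d, f}  B3 = {c, d, h}  B4 = {a, d, e}  B5 = {d, g, h}  B6 = {b, d, e}
Tree: B1–B2, B1–B3, B1–B4, B3–B5, B4–B6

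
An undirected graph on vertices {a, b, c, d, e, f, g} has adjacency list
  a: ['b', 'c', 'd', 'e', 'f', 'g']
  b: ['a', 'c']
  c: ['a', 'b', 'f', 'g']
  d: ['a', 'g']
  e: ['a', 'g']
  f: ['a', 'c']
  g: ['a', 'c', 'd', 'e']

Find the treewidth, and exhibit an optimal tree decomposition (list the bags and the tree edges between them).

Each bag holds 3 vertices, so the decomposition has width 2, which upper-bounds the treewidth. Conversely, {a, d, g} is a clique of size 3, and the vertices of any clique must share a bag in every tree decomposition; so some bag has ≥ 3 vertices and tw(G) ≥ 2. The upper and lower bounds meet at 2, so that is the treewidth.

Treewidth 2.
Bags: B1 = {a, d, g}  B2 = {a, c, g}  B3 = {a, b, c}  B4 = {a, e, g}  B5 = {a, c, f}
Tree: B1–B2, B2–B3, B1–B4, B3–B5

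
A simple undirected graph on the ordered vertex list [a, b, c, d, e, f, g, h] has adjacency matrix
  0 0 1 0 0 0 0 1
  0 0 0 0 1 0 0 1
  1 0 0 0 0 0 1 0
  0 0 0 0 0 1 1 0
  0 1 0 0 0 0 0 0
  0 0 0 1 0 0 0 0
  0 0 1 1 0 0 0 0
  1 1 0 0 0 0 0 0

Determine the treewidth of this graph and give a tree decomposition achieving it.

The largest bag has 2 vertices, giving width 1; this decomposition certifies tw(G) ≤ 1. G has an edge, so its treewidth is at least 1. The upper and lower bounds meet at 1, so that is the treewidth.

Treewidth 1.
One such decomposition:
Bags: B1 = {d, f}  B2 = {d, g}  B3 = {c, g}  B4 = {a, c}  B5 = {a, h}  B6 = {b, h}  B7 = {b, e}
Tree: B1–B2, B2–B3, B3–B4, B4–B5, B5–B6, B6–B7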